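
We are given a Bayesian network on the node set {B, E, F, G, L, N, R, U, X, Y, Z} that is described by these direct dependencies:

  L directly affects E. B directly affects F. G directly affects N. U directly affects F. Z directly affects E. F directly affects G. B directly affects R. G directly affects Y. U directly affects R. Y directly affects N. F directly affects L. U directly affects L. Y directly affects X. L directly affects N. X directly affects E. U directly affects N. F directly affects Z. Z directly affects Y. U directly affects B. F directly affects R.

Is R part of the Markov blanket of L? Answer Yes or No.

No

Parents of L: F, U.
Ch(L) = {E, N}.
For each child, the remaining parents (spouses of L):
  E: X, Z
  N: G, U, Y
MB(L) = {E, F, G, N, U, X, Y, Z}; R is not in this set.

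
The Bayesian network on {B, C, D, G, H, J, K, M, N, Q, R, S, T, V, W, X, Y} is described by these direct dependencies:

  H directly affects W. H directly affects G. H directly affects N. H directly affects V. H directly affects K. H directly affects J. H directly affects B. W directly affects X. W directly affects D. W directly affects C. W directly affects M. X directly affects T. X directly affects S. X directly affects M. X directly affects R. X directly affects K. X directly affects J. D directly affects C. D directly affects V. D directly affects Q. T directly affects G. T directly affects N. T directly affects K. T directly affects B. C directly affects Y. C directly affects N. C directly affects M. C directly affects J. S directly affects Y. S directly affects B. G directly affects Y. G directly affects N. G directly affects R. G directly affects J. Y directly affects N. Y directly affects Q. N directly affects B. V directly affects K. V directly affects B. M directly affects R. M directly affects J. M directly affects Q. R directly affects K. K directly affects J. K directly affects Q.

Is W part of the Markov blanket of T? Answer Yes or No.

No

By definition, MB(T) is built from T's parents, T's children, and the co-parents of T.
T has parent X.
T has children B, G, K, N.
Other parents of T's children:
  G also has parent H.
  parents(N) \ {T} = {C, G, H, Y}.
  parents(K) \ {T} = {H, R, V, X}.
  parents(B) \ {T} = {H, N, S, V}.
MB(T) = {B, C, G, H, K, N, R, S, V, X, Y}; W is not in this set.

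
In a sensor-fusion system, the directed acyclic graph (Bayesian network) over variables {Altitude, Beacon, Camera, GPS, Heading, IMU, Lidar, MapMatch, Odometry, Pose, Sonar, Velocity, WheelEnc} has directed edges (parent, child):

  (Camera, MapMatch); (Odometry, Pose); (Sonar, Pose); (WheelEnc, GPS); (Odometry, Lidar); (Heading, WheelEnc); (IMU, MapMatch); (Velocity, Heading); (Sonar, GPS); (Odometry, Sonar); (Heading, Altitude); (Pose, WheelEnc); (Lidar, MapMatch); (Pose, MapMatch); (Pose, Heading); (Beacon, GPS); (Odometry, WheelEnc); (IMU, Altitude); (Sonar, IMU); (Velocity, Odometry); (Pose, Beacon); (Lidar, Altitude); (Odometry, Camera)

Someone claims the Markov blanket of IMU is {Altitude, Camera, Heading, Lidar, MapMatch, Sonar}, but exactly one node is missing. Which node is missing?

A node's Markov blanket = Pa ∪ Ch ∪ (parents of Ch other than the node itself).
Ch(IMU) = {Altitude, MapMatch}.
Pa(IMU) = {Sonar}.
For each child, the remaining parents (spouses of IMU):
  parents(Altitude) \ {IMU} = {Heading, Lidar}.
  parents(MapMatch) \ {IMU} = {Camera, Lidar, Pose}.
MB(IMU) = {Altitude, Camera, Heading, Lidar, MapMatch, Pose, Sonar}.
Comparing with the claimed set, Pose is missing.

Pose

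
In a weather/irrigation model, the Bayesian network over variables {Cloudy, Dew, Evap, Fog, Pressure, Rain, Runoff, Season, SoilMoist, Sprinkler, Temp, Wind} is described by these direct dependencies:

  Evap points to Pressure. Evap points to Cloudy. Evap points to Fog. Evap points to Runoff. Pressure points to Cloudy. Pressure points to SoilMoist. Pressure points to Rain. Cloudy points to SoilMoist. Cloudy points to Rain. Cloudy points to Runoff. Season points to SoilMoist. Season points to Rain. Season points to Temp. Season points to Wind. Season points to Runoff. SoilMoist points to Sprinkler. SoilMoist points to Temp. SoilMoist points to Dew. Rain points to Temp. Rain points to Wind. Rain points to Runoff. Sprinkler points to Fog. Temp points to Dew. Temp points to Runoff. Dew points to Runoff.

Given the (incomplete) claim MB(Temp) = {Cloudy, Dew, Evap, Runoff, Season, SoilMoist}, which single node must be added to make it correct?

Pa(Temp) = {Rain, Season, SoilMoist}.
Temp has children Dew, Runoff.
Parents of each child, excluding Temp:
  Dew's other parent is SoilMoist.
  parents(Runoff) \ {Temp} = {Cloudy, Dew, Evap, Rain, Season}.
MB(Temp) = {Cloudy, Dew, Evap, Rain, Runoff, Season, SoilMoist}.
Comparing with the claimed set, Rain is missing.

Rain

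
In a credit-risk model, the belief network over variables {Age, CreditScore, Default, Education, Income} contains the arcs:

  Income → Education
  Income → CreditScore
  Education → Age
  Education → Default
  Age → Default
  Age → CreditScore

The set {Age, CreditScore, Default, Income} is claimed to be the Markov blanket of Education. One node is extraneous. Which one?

Recall MB(v) = parents ∪ children ∪ spouses, where spouses are the other parents of v's children.
Education has parent Income.
Education has children Age, Default.
Other parents of Education's children:
  Age: —
  Default: Age
MB(Education) = {Age, Default, Income}.
CreditScore is neither a parent, child, nor co-parent of Education, so it does not belong.

CreditScore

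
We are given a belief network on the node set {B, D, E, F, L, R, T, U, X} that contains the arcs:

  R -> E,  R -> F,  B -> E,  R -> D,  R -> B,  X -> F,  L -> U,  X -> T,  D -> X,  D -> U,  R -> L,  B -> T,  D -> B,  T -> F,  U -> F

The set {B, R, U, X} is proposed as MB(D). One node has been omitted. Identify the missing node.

L

Recall MB(v) = parents ∪ children ∪ spouses, where spouses are the other parents of v's children.
Children of D: B, U, X.
D's parents: R.
For each child, the remaining parents (spouses of D):
  X: —
  B: R
  U: L
MB(D) = {B, L, R, U, X}.
Comparing with the claimed set, L is missing.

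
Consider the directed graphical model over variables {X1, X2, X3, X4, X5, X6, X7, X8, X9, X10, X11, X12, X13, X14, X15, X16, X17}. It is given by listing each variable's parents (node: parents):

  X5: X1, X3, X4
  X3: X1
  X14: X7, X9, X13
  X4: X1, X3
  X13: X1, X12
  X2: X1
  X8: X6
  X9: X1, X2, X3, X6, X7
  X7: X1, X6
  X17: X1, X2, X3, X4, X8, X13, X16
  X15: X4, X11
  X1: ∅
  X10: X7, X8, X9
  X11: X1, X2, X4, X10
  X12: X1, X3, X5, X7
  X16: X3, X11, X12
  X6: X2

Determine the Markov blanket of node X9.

The Markov blanket of a node is its parents, its children, and the other parents of its children.
Parents of X9: X1, X2, X3, X6, X7.
Children of X9: X10, X14.
For each child, the remaining parents (spouses of X9):
  X10's other parents are X7, X8.
  X14's other parents are X7, X13.
So the Markov blanket of X9 is {X1, X2, X3, X6, X7, X8, X10, X13, X14}.

{X1, X2, X3, X6, X7, X8, X10, X13, X14}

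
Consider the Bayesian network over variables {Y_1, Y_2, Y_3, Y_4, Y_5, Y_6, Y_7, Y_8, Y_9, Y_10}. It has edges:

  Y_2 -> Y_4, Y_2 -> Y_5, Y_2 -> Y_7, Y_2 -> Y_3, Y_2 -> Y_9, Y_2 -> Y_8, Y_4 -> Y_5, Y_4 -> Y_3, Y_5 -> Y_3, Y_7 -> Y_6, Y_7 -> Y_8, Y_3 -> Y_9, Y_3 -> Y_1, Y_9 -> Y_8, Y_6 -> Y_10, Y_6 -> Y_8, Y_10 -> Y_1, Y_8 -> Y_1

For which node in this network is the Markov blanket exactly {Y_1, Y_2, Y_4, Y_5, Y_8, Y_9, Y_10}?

Y_3

The target node must have every member of {Y_1, Y_2, Y_4, Y_5, Y_8, Y_9, Y_10} as a parent, child, or co-parent, and no others.
Parents of Y_3: Y_2, Y_4, Y_5; children: Y_1, Y_9; co-parents: Y_2, Y_8, Y_10.
These exactly cover the given set, so the node is Y_3.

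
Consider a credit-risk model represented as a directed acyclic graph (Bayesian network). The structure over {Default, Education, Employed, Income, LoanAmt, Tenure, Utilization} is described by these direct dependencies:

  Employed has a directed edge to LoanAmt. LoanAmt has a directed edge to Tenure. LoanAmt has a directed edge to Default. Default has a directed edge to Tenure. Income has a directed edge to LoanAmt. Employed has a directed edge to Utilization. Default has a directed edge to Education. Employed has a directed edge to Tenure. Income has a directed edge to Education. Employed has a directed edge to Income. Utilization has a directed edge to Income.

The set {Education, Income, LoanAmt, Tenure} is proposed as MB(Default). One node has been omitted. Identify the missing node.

Recall MB(v) = parents ∪ children ∪ spouses, where spouses are the other parents of v's children.
Parents of Default: LoanAmt.
Ch(Default) = {Education, Tenure}.
Co-parents of Default (other parents of its children):
  Education's other parent is Income.
  Tenure also has parents Employed, LoanAmt.
MB(Default) = {Education, Employed, Income, LoanAmt, Tenure}.
Comparing with the claimed set, Employed is missing.

Employed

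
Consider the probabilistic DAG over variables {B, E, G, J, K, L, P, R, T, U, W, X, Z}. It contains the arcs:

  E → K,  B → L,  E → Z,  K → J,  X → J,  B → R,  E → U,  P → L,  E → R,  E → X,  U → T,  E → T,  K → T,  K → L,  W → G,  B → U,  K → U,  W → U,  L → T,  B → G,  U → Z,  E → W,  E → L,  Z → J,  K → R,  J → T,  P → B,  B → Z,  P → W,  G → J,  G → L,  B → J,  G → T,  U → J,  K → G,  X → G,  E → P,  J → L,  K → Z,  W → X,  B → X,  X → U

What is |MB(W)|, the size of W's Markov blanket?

The Markov blanket of a node is its parents, its children, and the other parents of its children.
W's parents: E, P.
Ch(W) = {G, U, X}.
Parents of each child, excluding W:
  X: B, E
  G: B, K, X
  U: B, E, K, X
MB(W) = {B, E, G, K, P, U, X}, which has 7 nodes.

7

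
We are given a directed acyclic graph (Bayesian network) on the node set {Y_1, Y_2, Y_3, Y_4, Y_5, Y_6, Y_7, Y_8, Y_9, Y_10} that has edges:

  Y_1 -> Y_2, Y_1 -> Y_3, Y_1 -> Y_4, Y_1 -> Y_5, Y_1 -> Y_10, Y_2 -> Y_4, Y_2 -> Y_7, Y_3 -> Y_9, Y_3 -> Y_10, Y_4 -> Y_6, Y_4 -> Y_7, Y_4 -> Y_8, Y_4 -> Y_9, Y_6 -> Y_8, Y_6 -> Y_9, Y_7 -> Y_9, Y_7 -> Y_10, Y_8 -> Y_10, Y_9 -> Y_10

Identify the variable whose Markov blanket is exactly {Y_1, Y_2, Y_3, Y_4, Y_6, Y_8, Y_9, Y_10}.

The target node must have every member of {Y_1, Y_2, Y_3, Y_4, Y_6, Y_8, Y_9, Y_10} as a parent, child, or co-parent, and no others.
Parents of Y_7: Y_2, Y_4; children: Y_9, Y_10; co-parents: Y_1, Y_3, Y_4, Y_6, Y_8, Y_9.
These exactly cover the given set, so the node is Y_7.

Y_7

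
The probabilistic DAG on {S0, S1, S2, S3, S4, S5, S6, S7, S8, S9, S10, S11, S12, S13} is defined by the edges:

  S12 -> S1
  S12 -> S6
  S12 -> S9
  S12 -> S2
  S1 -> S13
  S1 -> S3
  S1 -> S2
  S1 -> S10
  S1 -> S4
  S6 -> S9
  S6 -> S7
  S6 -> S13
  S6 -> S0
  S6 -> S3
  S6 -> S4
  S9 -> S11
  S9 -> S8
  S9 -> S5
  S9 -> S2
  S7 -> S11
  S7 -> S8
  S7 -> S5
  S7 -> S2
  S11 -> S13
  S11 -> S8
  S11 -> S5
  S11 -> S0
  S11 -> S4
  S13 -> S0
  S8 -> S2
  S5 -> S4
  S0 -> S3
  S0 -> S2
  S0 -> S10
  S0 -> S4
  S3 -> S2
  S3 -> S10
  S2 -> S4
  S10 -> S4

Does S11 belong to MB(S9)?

Yes

S11 is a child of S9.
So S11 ∈ MB(S9).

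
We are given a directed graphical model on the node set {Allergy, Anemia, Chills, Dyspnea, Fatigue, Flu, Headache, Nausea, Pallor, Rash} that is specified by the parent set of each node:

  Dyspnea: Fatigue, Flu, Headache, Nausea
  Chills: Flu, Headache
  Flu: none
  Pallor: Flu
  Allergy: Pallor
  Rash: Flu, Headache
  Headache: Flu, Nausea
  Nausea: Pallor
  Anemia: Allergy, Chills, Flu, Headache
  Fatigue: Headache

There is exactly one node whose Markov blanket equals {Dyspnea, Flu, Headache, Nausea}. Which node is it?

Fatigue

The target node must have every member of {Dyspnea, Flu, Headache, Nausea} as a parent, child, or co-parent, and no others.
Parents of Fatigue: Headache; children: Dyspnea; co-parents: Flu, Headache, Nausea.
These exactly cover the given set, so the node is Fatigue.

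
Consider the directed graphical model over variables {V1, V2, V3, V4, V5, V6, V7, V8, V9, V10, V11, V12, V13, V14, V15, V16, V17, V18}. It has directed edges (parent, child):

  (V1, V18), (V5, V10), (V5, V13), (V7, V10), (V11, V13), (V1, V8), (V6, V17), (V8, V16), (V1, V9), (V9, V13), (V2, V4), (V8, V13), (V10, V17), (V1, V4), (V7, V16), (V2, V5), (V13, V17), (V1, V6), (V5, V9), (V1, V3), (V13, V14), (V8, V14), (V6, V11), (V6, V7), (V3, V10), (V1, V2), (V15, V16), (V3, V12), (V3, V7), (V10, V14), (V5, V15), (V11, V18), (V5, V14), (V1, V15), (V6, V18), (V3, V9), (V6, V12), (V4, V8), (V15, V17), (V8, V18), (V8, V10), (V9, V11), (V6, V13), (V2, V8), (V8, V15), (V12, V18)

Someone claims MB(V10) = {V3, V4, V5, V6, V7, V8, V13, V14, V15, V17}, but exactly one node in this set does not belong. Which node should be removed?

V4

Recall MB(v) = parents ∪ children ∪ spouses, where spouses are the other parents of v's children.
V10 has parents V3, V5, V7, V8.
Children of V10: V14, V17.
Parents of each child, excluding V10:
  V14: V5, V8, V13
  V17: V6, V13, V15
MB(V10) = {V3, V5, V6, V7, V8, V13, V14, V15, V17}.
V4 is neither a parent, child, nor co-parent of V10, so it does not belong.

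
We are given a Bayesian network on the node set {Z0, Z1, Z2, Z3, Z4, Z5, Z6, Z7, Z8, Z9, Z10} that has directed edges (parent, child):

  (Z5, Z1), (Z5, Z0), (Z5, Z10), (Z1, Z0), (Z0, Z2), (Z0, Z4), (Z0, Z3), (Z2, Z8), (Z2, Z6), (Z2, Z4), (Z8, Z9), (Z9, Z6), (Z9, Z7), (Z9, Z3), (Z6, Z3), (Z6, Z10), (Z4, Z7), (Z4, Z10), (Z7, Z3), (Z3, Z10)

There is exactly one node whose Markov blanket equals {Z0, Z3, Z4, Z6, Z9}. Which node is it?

Z7

The target node must have every member of {Z0, Z3, Z4, Z6, Z9} as a parent, child, or co-parent, and no others.
Parents of Z7: Z4, Z9; children: Z3; co-parents: Z0, Z6, Z9.
These exactly cover the given set, so the node is Z7.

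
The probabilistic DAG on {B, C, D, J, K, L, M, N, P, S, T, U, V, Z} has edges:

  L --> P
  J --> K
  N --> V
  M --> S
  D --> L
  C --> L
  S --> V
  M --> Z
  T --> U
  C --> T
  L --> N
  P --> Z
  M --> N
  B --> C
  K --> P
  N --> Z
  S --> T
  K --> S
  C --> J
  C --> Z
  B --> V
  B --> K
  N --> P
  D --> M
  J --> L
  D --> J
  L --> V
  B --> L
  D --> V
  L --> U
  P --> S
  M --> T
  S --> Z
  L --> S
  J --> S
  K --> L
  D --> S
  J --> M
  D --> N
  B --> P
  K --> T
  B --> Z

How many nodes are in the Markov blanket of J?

The Markov blanket of a node is its parents, its children, and the other parents of its children.
J has children K, L, M, S.
Parents of J: C, D.
For each child, the remaining parents (spouses of J):
  K also has parent B.
  L's other parents are B, C, D, K.
  M's other parent is D.
  S also has parents D, K, L, M, P.
MB(J) = {B, C, D, K, L, M, P, S}, which has 8 nodes.

8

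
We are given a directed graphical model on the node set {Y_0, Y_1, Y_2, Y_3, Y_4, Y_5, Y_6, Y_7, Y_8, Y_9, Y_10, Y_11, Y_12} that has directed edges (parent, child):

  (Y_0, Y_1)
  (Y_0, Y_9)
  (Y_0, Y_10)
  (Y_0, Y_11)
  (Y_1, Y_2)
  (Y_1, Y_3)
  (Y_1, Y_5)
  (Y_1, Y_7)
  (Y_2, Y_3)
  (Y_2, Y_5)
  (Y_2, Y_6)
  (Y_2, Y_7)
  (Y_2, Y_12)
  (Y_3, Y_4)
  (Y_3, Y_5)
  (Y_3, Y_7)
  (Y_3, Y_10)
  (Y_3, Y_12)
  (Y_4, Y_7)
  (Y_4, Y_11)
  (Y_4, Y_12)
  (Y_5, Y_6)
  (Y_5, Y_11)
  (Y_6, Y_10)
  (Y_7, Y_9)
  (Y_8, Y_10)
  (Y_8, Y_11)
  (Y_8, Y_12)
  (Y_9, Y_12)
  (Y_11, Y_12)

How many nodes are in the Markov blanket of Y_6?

Y_6's children: Y_10.
Y_6's parents: Y_2, Y_5.
Co-parents of Y_6 (other parents of its children):
  Y_10's other parents are Y_0, Y_3, Y_8.
MB(Y_6) = {Y_0, Y_2, Y_3, Y_5, Y_8, Y_10}, which has 6 nodes.

6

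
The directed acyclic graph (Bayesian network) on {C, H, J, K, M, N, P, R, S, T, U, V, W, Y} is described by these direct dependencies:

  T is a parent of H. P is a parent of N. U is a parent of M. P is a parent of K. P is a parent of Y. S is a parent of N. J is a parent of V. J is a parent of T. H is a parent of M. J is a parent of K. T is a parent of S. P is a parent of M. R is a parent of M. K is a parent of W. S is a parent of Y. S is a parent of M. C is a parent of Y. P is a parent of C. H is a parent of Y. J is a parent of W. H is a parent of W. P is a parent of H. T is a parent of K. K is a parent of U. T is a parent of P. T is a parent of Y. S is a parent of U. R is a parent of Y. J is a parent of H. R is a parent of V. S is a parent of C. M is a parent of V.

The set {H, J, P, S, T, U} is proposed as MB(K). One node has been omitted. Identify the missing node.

W

Recall MB(v) = parents ∪ children ∪ spouses, where spouses are the other parents of v's children.
Ch(K) = {U, W}.
Parents of K: J, P, T.
Other parents of K's children:
  U: S
  W: H, J
MB(K) = {H, J, P, S, T, U, W}.
Comparing with the claimed set, W is missing.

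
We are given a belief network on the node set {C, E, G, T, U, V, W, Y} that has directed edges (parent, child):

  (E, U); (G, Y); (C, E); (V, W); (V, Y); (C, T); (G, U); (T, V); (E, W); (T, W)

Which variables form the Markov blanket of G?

A node's Markov blanket = Pa ∪ Ch ∪ (parents of Ch other than the node itself).
G's parents: none.
G's children: U, Y.
Other parents of G's children:
  parents(U) \ {G} = {E}.
  Y's other parent is V.
So the Markov blanket of G is {E, U, V, Y}.

{E, U, V, Y}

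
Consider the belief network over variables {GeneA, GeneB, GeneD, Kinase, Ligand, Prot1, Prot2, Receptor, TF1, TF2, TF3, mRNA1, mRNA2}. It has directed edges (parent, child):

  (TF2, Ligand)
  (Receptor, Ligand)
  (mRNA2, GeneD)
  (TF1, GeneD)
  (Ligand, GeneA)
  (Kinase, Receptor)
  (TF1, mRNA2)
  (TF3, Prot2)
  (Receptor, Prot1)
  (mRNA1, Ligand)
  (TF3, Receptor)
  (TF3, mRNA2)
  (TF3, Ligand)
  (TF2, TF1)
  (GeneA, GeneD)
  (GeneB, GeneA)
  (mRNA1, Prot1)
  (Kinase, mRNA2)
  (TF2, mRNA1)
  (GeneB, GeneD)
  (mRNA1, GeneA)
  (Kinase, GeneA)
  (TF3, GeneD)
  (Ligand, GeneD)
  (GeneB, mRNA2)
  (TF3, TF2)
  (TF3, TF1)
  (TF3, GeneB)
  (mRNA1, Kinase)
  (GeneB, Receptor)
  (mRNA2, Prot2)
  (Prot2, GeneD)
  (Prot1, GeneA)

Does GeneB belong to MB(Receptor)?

Yes

GeneB is a parent of Receptor.
So GeneB ∈ MB(Receptor).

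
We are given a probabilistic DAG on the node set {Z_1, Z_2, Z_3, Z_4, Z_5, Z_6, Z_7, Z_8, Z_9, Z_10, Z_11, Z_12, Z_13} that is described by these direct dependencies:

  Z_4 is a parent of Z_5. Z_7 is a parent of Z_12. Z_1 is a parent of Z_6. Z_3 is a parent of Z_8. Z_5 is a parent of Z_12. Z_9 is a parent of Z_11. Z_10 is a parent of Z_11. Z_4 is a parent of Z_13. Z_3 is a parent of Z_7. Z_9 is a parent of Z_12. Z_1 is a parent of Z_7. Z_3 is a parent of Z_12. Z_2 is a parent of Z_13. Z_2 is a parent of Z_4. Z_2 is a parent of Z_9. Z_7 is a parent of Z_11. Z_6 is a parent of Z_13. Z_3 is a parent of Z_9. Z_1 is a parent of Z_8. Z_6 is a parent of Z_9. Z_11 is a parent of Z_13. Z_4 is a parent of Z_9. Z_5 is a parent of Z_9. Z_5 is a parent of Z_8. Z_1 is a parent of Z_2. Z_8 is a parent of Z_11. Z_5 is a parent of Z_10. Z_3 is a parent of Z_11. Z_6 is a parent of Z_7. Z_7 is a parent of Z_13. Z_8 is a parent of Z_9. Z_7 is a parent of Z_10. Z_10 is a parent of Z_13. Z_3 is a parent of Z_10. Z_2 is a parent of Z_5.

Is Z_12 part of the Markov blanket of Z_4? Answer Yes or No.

No

By definition, MB(Z_4) is built from Z_4's parents, Z_4's children, and the co-parents of Z_4.
Pa(Z_4) = {Z_2}.
Z_4 has children Z_5, Z_9, Z_13.
Other parents of Z_4's children:
  Z_5's other parent is Z_2.
  parents(Z_9) \ {Z_4} = {Z_2, Z_3, Z_5, Z_6, Z_8}.
  Z_13 also has parents Z_2, Z_6, Z_7, Z_10, Z_11.
MB(Z_4) = {Z_2, Z_3, Z_5, Z_6, Z_7, Z_8, Z_9, Z_10, Z_11, Z_13}; Z_12 is not in this set.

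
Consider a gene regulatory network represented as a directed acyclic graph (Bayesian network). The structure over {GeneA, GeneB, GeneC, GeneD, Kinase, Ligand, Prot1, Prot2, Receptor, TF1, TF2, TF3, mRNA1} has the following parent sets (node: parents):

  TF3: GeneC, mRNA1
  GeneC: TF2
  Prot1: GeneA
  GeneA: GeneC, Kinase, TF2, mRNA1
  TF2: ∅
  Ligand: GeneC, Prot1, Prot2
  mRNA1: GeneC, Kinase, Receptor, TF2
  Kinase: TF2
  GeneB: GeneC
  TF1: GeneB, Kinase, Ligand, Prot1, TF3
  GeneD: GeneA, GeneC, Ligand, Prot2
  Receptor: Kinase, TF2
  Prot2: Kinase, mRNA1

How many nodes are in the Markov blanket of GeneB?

By definition, MB(GeneB) is built from GeneB's parents, GeneB's children, and the co-parents of GeneB.
GeneB has parent GeneC.
GeneB has child TF1.
For each child, the remaining parents (spouses of GeneB):
  TF1: Kinase, Ligand, Prot1, TF3
MB(GeneB) = {GeneC, Kinase, Ligand, Prot1, TF1, TF3}, which has 6 nodes.

6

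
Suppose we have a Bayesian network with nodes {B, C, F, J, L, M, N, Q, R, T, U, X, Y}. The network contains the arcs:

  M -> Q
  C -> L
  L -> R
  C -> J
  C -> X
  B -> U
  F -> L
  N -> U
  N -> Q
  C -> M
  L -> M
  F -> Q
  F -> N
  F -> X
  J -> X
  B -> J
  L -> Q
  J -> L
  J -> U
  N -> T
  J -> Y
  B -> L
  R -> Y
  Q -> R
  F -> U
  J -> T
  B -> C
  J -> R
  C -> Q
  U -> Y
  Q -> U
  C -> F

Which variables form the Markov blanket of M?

{C, F, L, N, Q}

The Markov blanket of a node is its parents, its children, and the other parents of its children.
Pa(M) = {C, L}.
M has child Q.
Other parents of M's children:
  parents(Q) \ {M} = {C, F, L, N}.
MB(M) = {C, F, L, N, Q}.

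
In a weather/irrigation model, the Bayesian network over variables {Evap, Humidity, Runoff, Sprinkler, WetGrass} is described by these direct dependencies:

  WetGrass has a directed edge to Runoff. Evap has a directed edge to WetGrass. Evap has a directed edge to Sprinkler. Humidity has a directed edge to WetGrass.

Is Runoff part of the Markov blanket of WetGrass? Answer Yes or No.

Yes

Runoff is a child of WetGrass.
So Runoff ∈ MB(WetGrass).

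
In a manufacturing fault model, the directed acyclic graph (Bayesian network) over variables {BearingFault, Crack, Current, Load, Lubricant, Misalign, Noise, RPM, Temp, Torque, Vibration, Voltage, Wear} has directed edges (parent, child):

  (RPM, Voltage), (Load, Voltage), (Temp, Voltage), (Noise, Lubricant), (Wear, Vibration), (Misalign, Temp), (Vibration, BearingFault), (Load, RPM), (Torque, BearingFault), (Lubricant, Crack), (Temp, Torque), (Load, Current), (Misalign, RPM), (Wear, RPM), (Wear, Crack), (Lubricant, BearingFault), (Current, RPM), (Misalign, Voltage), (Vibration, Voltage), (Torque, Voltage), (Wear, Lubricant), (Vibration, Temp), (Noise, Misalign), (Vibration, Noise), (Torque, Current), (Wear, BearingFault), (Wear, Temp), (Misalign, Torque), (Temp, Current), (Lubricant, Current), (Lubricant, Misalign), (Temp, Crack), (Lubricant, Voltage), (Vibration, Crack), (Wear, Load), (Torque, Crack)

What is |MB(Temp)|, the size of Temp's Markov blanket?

10

By definition, MB(Temp) is built from Temp's parents, Temp's children, and the co-parents of Temp.
Ch(Temp) = {Crack, Current, Torque, Voltage}.
Temp's parents: Misalign, Vibration, Wear.
Other parents of Temp's children:
  Torque's other parent is Misalign.
  parents(Current) \ {Temp} = {Load, Lubricant, Torque}.
  parents(Crack) \ {Temp} = {Lubricant, Torque, Vibration, Wear}.
  Voltage's other parents are Load, Lubricant, Misalign, RPM, Torque, Vibration.
MB(Temp) = {Crack, Current, Load, Lubricant, Misalign, RPM, Torque, Vibration, Voltage, Wear}, which has 10 nodes.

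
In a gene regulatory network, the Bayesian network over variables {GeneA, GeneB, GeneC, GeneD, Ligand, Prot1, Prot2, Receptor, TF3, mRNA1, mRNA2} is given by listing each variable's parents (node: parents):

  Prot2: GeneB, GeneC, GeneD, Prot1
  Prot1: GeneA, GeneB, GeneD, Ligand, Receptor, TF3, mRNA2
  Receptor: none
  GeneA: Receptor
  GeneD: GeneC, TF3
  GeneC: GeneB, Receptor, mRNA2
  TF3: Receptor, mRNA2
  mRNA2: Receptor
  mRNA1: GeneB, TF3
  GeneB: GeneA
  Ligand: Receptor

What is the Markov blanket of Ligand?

{GeneA, GeneB, GeneD, Prot1, Receptor, TF3, mRNA2}

Children of Ligand: Prot1.
Ligand's parents: Receptor.
For each child, the remaining parents (spouses of Ligand):
  Prot1's other parents are GeneA, GeneB, GeneD, Receptor, TF3, mRNA2.
So the Markov blanket of Ligand is {GeneA, GeneB, GeneD, Prot1, Receptor, TF3, mRNA2}.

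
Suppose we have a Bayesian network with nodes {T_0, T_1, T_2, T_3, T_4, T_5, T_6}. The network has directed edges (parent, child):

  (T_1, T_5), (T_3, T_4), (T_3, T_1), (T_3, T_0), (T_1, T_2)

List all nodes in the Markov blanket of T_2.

Parents of T_2: T_1.
Ch(T_2) = {}.
T_2 has no children, so there are no co-parents.
So the Markov blanket of T_2 is {T_1}.

{T_1}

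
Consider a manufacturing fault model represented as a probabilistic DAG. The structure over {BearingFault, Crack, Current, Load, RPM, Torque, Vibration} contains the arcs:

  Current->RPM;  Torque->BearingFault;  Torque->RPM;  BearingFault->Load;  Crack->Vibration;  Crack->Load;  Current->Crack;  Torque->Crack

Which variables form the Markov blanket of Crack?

The Markov blanket of a node is its parents, its children, and the other parents of its children.
Crack has parents Current, Torque.
Crack's children: Load, Vibration.
Parents of each child, excluding Crack:
  Vibration: —
  Load: BearingFault
Taking the union gives {BearingFault, Current, Load, Torque, Vibration}.

{BearingFault, Current, Load, Torque, Vibration}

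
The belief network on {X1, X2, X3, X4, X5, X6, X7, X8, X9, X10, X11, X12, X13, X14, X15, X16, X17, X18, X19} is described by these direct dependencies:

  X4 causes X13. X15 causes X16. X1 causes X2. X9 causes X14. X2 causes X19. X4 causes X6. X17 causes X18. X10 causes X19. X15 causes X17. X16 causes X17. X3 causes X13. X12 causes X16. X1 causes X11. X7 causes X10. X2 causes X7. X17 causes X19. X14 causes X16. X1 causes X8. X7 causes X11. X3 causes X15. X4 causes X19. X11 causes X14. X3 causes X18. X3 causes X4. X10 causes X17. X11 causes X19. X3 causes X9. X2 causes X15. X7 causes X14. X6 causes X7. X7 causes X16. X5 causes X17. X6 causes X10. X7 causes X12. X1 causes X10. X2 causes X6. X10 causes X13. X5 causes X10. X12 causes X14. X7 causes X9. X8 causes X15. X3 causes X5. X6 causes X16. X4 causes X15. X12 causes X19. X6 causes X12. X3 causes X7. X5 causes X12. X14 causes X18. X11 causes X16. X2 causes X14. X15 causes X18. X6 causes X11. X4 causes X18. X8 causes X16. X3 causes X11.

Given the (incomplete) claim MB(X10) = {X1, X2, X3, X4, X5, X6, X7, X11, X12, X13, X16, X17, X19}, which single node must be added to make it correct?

By definition, MB(X10) is built from X10's parents, X10's children, and the co-parents of X10.
X10 has parents X1, X5, X6, X7.
Ch(X10) = {X13, X17, X19}.
Parents of each child, excluding X10:
  X13: X3, X4
  X17: X5, X15, X16
  X19: X2, X4, X11, X12, X17
MB(X10) = {X1, X2, X3, X4, X5, X6, X7, X11, X12, X13, X15, X16, X17, X19}.
Comparing with the claimed set, X15 is missing.

X15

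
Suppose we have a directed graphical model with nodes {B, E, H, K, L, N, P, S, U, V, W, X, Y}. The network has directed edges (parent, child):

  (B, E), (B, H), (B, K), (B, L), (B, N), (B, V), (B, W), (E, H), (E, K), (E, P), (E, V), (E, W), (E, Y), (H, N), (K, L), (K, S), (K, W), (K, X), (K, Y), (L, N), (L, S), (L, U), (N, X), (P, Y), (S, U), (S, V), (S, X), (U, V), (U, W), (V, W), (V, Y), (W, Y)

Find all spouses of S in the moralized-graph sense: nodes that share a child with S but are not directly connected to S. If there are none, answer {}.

Children of S: U, V, X.
  U also has parent L.
  V also has parents B, E, U.
  parents(X) \ {S} = {K, N}.
Excluding nodes already adjacent to S (K, L, U, V, X), the co-parent-only contribution is {B, E, N}.

{B, E, N}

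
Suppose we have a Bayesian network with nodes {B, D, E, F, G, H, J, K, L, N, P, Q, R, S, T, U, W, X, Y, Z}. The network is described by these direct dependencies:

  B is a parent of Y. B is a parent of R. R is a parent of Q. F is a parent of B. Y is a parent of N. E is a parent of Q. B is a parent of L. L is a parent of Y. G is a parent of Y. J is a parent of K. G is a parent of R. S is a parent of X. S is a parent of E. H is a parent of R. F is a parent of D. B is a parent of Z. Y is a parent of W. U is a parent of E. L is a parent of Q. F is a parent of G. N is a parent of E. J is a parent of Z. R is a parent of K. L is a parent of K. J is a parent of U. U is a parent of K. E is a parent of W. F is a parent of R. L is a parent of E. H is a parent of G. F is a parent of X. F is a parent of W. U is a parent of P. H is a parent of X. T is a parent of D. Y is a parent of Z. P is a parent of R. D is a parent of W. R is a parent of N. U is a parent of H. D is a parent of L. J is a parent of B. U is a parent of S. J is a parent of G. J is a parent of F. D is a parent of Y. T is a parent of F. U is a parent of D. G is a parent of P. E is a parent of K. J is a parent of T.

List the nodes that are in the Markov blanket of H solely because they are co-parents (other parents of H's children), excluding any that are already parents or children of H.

Children of H: G, R, X.
  G: F, J
  X: F, S
  R: B, F, G, P
Excluding nodes already adjacent to H (G, R, U, X), the co-parent-only contribution is {B, F, J, P, S}.

{B, F, J, P, S}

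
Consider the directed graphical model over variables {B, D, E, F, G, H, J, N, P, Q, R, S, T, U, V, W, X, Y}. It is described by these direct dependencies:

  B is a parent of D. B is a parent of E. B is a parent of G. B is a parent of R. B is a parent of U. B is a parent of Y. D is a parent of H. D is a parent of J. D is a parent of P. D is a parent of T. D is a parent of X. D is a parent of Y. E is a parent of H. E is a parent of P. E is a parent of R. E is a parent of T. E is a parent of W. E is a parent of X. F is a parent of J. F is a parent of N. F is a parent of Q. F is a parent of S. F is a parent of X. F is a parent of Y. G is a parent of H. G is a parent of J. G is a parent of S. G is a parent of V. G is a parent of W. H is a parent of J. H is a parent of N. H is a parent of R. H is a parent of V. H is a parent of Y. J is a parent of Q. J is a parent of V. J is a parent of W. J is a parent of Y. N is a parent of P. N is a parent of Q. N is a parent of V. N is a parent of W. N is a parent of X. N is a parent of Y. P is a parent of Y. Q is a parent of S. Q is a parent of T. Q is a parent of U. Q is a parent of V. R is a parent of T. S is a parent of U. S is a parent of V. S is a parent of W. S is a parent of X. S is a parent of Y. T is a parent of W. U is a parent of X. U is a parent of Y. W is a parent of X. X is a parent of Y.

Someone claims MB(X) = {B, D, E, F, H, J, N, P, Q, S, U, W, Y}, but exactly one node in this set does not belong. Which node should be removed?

Q

Ch(X) = {Y}.
Parents of X: D, E, F, N, S, U, W.
Parents of each child, excluding X:
  Y's other parents are B, D, F, H, J, N, P, S, U.
MB(X) = {B, D, E, F, H, J, N, P, S, U, W, Y}.
Q is neither a parent, child, nor co-parent of X, so it does not belong.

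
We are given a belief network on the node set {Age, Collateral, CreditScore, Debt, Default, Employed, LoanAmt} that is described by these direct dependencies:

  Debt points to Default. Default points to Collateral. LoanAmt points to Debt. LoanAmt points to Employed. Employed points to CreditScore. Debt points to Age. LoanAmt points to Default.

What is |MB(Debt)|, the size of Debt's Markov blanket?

3

By definition, MB(Debt) is built from Debt's parents, Debt's children, and the co-parents of Debt.
Children of Debt: Age, Default.
Pa(Debt) = {LoanAmt}.
Co-parents of Debt (other parents of its children):
  Default: LoanAmt
  Age: —
MB(Debt) = {Age, Default, LoanAmt}, which has 3 nodes.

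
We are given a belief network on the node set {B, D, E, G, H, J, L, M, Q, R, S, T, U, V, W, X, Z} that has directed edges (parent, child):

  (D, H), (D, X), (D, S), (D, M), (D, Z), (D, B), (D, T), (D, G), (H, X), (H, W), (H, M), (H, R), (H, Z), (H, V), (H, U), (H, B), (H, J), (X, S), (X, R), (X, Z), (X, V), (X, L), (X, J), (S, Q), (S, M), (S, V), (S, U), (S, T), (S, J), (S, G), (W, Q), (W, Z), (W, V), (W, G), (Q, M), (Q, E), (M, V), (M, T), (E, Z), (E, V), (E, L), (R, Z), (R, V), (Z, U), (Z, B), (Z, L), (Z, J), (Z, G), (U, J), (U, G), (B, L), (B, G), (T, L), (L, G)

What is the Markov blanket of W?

{B, D, E, G, H, L, M, Q, R, S, U, V, X, Z}

A node's Markov blanket = Pa ∪ Ch ∪ (parents of Ch other than the node itself).
W's parents: H.
W has children G, Q, V, Z.
For each child, the remaining parents (spouses of W):
  Q's other parent is S.
  Z also has parents D, E, H, R, X.
  V also has parents E, H, M, R, S, X.
  G's other parents are B, D, L, S, U, Z.
Union: {H} ∪ {G, Q, V, Z} ∪ {B, D, E, H, L, M, R, S, U, X, Z} = {B, D, E, G, H, L, M, Q, R, S, U, V, X, Z}.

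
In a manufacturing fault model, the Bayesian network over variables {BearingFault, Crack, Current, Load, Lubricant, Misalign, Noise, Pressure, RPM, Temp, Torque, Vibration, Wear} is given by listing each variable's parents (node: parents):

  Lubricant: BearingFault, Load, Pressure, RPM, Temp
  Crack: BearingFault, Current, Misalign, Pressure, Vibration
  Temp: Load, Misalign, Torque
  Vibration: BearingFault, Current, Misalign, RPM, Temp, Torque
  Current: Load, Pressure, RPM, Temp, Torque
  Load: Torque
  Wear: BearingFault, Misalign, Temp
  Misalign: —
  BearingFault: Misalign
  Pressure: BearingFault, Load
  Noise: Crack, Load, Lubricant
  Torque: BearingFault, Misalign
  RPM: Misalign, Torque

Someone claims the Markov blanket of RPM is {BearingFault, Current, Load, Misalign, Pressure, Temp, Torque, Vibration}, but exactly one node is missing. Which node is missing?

Lubricant

Parents of RPM: Misalign, Torque.
Ch(RPM) = {Current, Lubricant, Vibration}.
Co-parents of RPM (other parents of its children):
  Current: Load, Pressure, Temp, Torque
  Vibration: BearingFault, Current, Misalign, Temp, Torque
  Lubricant: BearingFault, Load, Pressure, Temp
MB(RPM) = {BearingFault, Current, Load, Lubricant, Misalign, Pressure, Temp, Torque, Vibration}.
Comparing with the claimed set, Lubricant is missing.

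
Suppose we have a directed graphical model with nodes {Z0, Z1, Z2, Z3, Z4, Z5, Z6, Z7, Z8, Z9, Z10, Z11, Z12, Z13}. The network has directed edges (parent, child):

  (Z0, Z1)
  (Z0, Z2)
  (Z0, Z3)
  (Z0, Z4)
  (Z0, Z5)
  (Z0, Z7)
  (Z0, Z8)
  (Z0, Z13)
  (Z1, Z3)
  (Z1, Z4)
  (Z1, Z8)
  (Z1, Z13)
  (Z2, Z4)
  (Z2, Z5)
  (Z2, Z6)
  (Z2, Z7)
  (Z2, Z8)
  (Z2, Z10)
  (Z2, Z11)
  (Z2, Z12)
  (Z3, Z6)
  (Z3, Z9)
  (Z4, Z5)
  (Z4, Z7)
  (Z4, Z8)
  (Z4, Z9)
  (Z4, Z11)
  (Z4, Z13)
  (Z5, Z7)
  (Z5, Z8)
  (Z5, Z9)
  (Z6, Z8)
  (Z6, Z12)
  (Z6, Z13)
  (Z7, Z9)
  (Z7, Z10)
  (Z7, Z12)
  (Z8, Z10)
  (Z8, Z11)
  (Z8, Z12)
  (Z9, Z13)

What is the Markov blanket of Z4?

{Z0, Z1, Z2, Z3, Z5, Z6, Z7, Z8, Z9, Z11, Z13}

The Markov blanket of a node is its parents, its children, and the other parents of its children.
Pa(Z4) = {Z0, Z1, Z2}.
Z4's children: Z5, Z7, Z8, Z9, Z11, Z13.
Other parents of Z4's children:
  parents(Z5) \ {Z4} = {Z0, Z2}.
  parents(Z7) \ {Z4} = {Z0, Z2, Z5}.
  parents(Z8) \ {Z4} = {Z0, Z1, Z2, Z5, Z6}.
  Z9 also has parents Z3, Z5, Z7.
  parents(Z11) \ {Z4} = {Z2, Z8}.
  Z13's other parents are Z0, Z1, Z6, Z9.
Taking the union gives {Z0, Z1, Z2, Z3, Z5, Z6, Z7, Z8, Z9, Z11, Z13}.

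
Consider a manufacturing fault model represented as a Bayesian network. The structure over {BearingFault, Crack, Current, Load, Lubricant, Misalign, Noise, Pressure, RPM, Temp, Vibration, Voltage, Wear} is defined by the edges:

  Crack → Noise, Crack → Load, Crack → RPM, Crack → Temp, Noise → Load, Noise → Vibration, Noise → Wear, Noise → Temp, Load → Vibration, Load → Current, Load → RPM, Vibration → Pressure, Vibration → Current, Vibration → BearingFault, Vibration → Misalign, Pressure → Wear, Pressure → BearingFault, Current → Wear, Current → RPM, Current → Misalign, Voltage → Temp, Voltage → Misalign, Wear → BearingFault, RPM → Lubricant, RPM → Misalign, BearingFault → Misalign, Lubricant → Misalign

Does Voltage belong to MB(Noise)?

Yes

Voltage is a co-parent of Noise: both are parents of Temp.
So Voltage ∈ MB(Noise).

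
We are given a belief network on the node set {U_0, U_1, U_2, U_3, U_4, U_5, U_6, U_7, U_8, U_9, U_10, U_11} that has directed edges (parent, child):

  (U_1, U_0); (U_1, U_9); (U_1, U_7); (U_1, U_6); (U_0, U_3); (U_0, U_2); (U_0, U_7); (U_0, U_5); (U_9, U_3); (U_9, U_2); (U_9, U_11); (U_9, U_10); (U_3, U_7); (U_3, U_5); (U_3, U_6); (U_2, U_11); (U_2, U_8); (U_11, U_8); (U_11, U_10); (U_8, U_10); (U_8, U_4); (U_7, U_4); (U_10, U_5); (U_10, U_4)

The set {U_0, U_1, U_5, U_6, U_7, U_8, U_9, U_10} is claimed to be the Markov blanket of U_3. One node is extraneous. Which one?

U_8

U_3's parents: U_0, U_9.
Ch(U_3) = {U_5, U_6, U_7}.
Other parents of U_3's children:
  U_7: U_0, U_1
  U_5: U_0, U_10
  U_6: U_1
MB(U_3) = {U_0, U_1, U_5, U_6, U_7, U_9, U_10}.
U_8 is neither a parent, child, nor co-parent of U_3, so it does not belong.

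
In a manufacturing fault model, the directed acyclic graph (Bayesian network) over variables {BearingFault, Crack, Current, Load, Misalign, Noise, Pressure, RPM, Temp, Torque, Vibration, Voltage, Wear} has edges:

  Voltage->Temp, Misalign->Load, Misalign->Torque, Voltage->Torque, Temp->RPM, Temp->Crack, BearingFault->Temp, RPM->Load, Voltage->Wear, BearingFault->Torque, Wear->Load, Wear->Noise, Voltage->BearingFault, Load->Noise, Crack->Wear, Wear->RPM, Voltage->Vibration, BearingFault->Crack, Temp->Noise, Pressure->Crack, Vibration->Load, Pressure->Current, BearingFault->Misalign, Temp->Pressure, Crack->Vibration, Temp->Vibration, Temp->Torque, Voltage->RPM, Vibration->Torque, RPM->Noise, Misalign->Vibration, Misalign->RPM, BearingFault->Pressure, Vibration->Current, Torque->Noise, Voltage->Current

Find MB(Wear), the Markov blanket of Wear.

{Crack, Load, Misalign, Noise, RPM, Temp, Torque, Vibration, Voltage}

A node's Markov blanket = Pa ∪ Ch ∪ (parents of Ch other than the node itself).
Parents of Wear: Crack, Voltage.
Ch(Wear) = {Load, Noise, RPM}.
Other parents of Wear's children:
  RPM: Misalign, Temp, Voltage
  Load: Misalign, RPM, Vibration
  Noise: Load, RPM, Temp, Torque
So the Markov blanket of Wear is {Crack, Load, Misalign, Noise, RPM, Temp, Torque, Vibration, Voltage}.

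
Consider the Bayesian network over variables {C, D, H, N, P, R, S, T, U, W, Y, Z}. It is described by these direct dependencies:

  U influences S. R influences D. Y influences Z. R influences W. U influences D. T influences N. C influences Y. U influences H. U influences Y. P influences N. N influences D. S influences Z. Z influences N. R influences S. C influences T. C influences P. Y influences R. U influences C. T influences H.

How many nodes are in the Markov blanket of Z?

Z has parents S, Y.
Ch(Z) = {N}.
For each child, the remaining parents (spouses of Z):
  N also has parents P, T.
MB(Z) = {N, P, S, T, Y}, which has 5 nodes.

5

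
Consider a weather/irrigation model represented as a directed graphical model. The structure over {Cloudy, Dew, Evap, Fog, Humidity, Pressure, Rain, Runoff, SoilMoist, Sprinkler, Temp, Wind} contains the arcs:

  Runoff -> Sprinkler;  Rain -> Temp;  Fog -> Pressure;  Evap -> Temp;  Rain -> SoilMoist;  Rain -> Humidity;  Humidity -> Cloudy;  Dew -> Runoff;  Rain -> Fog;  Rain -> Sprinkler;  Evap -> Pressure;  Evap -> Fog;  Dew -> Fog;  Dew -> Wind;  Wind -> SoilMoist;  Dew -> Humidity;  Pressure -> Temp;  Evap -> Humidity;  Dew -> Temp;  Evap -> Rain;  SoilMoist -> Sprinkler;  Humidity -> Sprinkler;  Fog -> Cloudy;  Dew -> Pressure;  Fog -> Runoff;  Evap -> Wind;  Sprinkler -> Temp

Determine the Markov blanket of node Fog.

Recall MB(v) = parents ∪ children ∪ spouses, where spouses are the other parents of v's children.
Fog has parents Dew, Evap, Rain.
Fog has children Cloudy, Pressure, Runoff.
Co-parents of Fog (other parents of its children):
  Pressure: Dew, Evap
  Runoff: Dew
  Cloudy: Humidity
MB(Fog) = {Cloudy, Dew, Evap, Humidity, Pressure, Rain, Runoff}.

{Cloudy, Dew, Evap, Humidity, Pressure, Rain, Runoff}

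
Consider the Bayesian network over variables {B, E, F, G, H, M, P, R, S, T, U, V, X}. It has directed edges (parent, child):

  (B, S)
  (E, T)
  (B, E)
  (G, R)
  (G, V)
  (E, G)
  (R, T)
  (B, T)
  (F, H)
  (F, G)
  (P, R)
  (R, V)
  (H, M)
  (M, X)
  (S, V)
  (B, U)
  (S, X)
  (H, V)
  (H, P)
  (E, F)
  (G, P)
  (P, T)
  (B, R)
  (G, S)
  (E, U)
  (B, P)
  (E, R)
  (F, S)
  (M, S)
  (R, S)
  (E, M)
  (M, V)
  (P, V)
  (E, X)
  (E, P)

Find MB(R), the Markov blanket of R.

{B, E, F, G, H, M, P, S, T, V}

A node's Markov blanket = Pa ∪ Ch ∪ (parents of Ch other than the node itself).
R's parents: B, E, G, P.
Ch(R) = {S, T, V}.
Other parents of R's children:
  S also has parents B, F, G, M.
  T's other parents are B, E, P.
  V's other parents are G, H, M, P, S.
So the Markov blanket of R is {B, E, F, G, H, M, P, S, T, V}.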